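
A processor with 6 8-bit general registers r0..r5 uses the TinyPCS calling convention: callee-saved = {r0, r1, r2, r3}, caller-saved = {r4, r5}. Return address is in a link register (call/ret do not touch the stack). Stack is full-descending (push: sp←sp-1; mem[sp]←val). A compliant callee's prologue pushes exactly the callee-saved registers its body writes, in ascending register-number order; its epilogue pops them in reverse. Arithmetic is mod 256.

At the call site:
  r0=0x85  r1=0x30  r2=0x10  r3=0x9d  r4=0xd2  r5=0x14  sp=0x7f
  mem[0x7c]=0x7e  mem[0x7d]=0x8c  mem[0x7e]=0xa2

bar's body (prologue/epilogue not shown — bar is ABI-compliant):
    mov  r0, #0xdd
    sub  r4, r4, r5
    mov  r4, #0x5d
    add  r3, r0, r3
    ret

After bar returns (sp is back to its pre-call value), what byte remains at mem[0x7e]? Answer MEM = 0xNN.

prologue: push r0 -> mem[0x7e]=0x85, sp=0x7e
prologue: push r3 -> mem[0x7d]=0x9d, sp=0x7d
body[0] mov  r0, #0xdd -> r0=0xdd
body[1] sub  r4, r4, r5 -> r4=0xbe
body[2] mov  r4, #0x5d -> r4=0x5d
body[3] add  r3, r0, r3 -> r3=0x7a
epilogue: pop r3=0x9d, sp=0x7e
epilogue: pop r0=0x85, sp=0x7f
prologue pushed ['r0', 'r3'] at ['0x7e', '0x7d']

MEM = 0x85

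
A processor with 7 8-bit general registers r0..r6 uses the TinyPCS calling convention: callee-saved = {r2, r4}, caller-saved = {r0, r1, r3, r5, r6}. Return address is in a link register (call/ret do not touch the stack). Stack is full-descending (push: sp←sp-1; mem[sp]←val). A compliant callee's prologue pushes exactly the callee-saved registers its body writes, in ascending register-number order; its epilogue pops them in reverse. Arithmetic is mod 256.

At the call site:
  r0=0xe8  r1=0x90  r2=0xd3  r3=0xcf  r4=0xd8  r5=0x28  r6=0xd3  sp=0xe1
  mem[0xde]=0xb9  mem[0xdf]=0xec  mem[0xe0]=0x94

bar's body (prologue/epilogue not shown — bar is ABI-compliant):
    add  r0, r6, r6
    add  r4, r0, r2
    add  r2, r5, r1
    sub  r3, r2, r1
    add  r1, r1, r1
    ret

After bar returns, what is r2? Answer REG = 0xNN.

prologue: push r2 → mem[0xe0]=0xd3, sp=0xe0
prologue: push r4 → mem[0xdf]=0xd8, sp=0xdf
body[0] add  r0, r6, r6 → r0=0xa6
body[1] add  r4, r0, r2 → r4=0x79
body[2] add  r2, r5, r1 → r2=0xb8
body[3] sub  r3, r2, r1 → r3=0x28
body[4] add  r1, r1, r1 → r1=0x20
epilogue: pop r4=0xd8, sp=0xe0
epilogue: pop r2=0xd3, sp=0xe1
r2 is callee-saved → restored

REG = 0xd3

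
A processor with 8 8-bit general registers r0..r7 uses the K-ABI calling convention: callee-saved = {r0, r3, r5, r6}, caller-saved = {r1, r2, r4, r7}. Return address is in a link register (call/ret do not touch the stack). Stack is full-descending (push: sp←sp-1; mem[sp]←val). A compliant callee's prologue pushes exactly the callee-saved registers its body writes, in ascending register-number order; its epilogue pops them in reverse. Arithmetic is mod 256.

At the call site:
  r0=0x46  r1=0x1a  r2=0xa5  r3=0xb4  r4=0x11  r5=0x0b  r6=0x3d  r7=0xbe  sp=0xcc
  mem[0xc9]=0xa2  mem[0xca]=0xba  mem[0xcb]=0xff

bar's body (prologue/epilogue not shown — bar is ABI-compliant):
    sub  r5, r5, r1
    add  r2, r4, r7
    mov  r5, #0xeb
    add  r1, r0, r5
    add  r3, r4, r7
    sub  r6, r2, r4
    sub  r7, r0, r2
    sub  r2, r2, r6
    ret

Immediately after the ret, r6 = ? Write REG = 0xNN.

REG = 0x3d

prologue: push r3 -> mem[0xcb]=0xb4, sp=0xcb
prologue: push r5 -> mem[0xca]=0x0b, sp=0xca
prologue: push r6 -> mem[0xc9]=0x3d, sp=0xc9
body[0] sub  r5, r5, r1 -> r5=0xf1
body[1] add  r2, r4, r7 -> r2=0xcf
body[2] mov  r5, #0xeb -> r5=0xeb
body[3] add  r1, r0, r5 -> r1=0x31
body[4] add  r3, r4, r7 -> r3=0xcf
body[5] sub  r6, r2, r4 -> r6=0xbe
body[6] sub  r7, r0, r2 -> r7=0x77
body[7] sub  r2, r2, r6 -> r2=0x11
epilogue: pop r6=0x3d, sp=0xca
epilogue: pop r5=0x0b, sp=0xcb
epilogue: pop r3=0xb4, sp=0xcc
r6 is callee-saved -> restored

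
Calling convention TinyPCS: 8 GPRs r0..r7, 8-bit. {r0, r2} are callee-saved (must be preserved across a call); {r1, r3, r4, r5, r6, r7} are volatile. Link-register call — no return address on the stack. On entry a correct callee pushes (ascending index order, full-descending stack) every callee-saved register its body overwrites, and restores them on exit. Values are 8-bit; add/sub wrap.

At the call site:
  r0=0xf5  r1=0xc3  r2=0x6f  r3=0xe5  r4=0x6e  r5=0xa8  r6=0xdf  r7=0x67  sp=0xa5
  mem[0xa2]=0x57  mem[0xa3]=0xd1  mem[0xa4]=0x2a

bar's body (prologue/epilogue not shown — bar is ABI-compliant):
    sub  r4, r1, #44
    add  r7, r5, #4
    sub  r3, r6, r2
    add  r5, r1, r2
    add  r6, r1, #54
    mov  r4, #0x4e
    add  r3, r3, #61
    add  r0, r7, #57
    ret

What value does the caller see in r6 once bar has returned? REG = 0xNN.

prologue: push r0 -> mem[0xa4]=0xf5, sp=0xa4
body[0] sub  r4, r1, #44 -> r4=0x97
body[1] add  r7, r5, #4 -> r7=0xac
body[2] sub  r3, r6, r2 -> r3=0x70
body[3] add  r5, r1, r2 -> r5=0x32
body[4] add  r6, r1, #54 -> r6=0xf9
body[5] mov  r4, #0x4e -> r4=0x4e
body[6] add  r3, r3, #61 -> r3=0xad
body[7] add  r0, r7, #57 -> r0=0xe5
epilogue: pop r0=0xf5, sp=0xa5
r6 is caller-saved -> body value

REG = 0xf9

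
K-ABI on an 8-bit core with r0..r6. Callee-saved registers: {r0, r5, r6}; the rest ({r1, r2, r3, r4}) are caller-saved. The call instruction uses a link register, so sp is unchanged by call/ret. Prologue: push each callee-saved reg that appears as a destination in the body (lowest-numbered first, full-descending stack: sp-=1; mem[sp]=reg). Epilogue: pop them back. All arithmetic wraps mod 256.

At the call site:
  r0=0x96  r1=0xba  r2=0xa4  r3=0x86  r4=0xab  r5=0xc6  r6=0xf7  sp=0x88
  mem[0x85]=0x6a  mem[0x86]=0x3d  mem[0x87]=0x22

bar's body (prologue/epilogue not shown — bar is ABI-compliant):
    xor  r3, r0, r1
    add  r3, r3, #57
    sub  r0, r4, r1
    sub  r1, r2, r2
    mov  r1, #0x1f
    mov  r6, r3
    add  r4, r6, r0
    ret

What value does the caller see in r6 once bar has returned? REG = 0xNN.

REG = 0xf7

prologue: push r0 -> mem[0x87]=0x96, sp=0x87
prologue: push r6 -> mem[0x86]=0xf7, sp=0x86
body[0] xor  r3, r0, r1 -> r3=0x2c
body[1] add  r3, r3, #57 -> r3=0x65
body[2] sub  r0, r4, r1 -> r0=0xf1
body[3] sub  r1, r2, r2 -> r1=0x00
body[4] mov  r1, #0x1f -> r1=0x1f
body[5] mov  r6, r3 -> r6=0x65
body[6] add  r4, r6, r0 -> r4=0x56
epilogue: pop r6=0xf7, sp=0x87
epilogue: pop r0=0x96, sp=0x88
r6 is callee-saved -> restored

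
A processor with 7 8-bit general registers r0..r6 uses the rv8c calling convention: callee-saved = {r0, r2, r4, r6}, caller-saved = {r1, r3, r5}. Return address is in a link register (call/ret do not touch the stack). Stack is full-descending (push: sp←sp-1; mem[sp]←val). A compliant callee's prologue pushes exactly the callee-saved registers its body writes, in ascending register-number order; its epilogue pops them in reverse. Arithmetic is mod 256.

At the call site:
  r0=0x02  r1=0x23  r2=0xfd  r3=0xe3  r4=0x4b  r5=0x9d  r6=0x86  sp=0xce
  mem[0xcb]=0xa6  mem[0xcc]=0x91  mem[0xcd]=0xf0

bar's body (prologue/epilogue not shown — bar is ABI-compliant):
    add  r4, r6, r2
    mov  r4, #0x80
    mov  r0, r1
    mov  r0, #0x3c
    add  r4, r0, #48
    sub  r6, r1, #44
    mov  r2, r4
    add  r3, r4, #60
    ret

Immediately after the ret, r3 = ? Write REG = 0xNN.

REG = 0xa8

prologue: push r0 -> mem[0xcd]=0x02, sp=0xcd
prologue: push r2 -> mem[0xcc]=0xfd, sp=0xcc
prologue: push r4 -> mem[0xcb]=0x4b, sp=0xcb
prologue: push r6 -> mem[0xca]=0x86, sp=0xca
body[0] add  r4, r6, r2 -> r4=0x83
body[1] mov  r4, #0x80 -> r4=0x80
body[2] mov  r0, r1 -> r0=0x23
body[3] mov  r0, #0x3c -> r0=0x3c
body[4] add  r4, r0, #48 -> r4=0x6c
body[5] sub  r6, r1, #44 -> r6=0xf7
body[6] mov  r2, r4 -> r2=0x6c
body[7] add  r3, r4, #60 -> r3=0xa8
epilogue: pop r6=0x86, sp=0xcb
epilogue: pop r4=0x4b, sp=0xcc
epilogue: pop r2=0xfd, sp=0xcd
epilogue: pop r0=0x02, sp=0xce
r3 is caller-saved -> body value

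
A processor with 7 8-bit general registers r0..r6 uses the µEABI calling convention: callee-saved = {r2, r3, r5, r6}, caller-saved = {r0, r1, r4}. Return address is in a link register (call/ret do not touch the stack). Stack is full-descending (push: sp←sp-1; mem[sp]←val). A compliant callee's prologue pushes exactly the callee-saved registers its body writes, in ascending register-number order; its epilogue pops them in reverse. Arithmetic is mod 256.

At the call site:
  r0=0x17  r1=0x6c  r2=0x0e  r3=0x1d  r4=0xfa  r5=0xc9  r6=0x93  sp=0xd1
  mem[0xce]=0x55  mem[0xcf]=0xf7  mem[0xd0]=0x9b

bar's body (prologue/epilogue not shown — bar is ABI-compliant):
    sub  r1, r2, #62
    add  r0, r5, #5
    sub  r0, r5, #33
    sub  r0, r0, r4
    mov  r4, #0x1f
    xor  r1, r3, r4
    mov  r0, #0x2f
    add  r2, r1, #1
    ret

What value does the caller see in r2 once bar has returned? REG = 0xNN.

prologue: push r2 → mem[0xd0]=0x0e, sp=0xd0
body[0] sub  r1, r2, #62 → r1=0xd0
body[1] add  r0, r5, #5 → r0=0xce
body[2] sub  r0, r5, #33 → r0=0xa8
body[3] sub  r0, r0, r4 → r0=0xae
body[4] mov  r4, #0x1f → r4=0x1f
body[5] xor  r1, r3, r4 → r1=0x02
body[6] mov  r0, #0x2f → r0=0x2f
body[7] add  r2, r1, #1 → r2=0x03
epilogue: pop r2=0x0e, sp=0xd1
r2 is callee-saved → restored

REG = 0x0e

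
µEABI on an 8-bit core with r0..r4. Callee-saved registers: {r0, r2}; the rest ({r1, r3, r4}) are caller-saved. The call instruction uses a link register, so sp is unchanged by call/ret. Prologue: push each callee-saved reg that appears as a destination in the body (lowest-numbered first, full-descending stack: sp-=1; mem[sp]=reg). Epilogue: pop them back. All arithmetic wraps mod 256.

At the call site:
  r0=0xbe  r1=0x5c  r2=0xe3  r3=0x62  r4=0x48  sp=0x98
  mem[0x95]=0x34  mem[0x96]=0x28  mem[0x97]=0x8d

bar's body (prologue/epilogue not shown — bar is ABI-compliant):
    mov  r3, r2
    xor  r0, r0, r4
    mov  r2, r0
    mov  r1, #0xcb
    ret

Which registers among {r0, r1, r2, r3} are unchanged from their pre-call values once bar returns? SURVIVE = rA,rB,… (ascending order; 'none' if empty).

prologue: push r0 → mem[0x97]=0xbe, sp=0x97
prologue: push r2 → mem[0x96]=0xe3, sp=0x96
body[0] mov  r3, r2 → r3=0xe3
body[1] xor  r0, r0, r4 → r0=0xf6
body[2] mov  r2, r0 → r2=0xf6
body[3] mov  r1, #0xcb → r1=0xcb
epilogue: pop r2=0xe3, sp=0x97
epilogue: pop r0=0xbe, sp=0x98
r0: callee-saved, written=True
r1: caller-saved, written=True
r2: callee-saved, written=True
r3: caller-saved, written=True

SURVIVE = r0,r2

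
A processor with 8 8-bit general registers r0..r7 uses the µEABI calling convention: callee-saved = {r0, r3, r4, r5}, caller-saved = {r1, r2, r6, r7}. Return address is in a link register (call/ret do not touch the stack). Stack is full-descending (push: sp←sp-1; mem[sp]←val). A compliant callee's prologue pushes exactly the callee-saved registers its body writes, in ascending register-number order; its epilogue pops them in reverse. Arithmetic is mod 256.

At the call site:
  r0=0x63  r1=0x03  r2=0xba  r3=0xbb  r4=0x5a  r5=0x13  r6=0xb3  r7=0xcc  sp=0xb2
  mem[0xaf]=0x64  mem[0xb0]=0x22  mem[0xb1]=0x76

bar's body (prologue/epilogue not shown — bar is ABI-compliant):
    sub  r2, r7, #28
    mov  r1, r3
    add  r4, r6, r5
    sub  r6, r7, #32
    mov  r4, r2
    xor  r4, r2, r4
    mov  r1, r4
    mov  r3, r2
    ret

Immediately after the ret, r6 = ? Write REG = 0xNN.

REG = 0xac

prologue: push r3 -> mem[0xb1]=0xbb, sp=0xb1
prologue: push r4 -> mem[0xb0]=0x5a, sp=0xb0
body[0] sub  r2, r7, #28 -> r2=0xb0
body[1] mov  r1, r3 -> r1=0xbb
body[2] add  r4, r6, r5 -> r4=0xc6
body[3] sub  r6, r7, #32 -> r6=0xac
body[4] mov  r4, r2 -> r4=0xb0
body[5] xor  r4, r2, r4 -> r4=0x00
body[6] mov  r1, r4 -> r1=0x00
body[7] mov  r3, r2 -> r3=0xb0
epilogue: pop r4=0x5a, sp=0xb1
epilogue: pop r3=0xbb, sp=0xb2
r6 is caller-saved -> body value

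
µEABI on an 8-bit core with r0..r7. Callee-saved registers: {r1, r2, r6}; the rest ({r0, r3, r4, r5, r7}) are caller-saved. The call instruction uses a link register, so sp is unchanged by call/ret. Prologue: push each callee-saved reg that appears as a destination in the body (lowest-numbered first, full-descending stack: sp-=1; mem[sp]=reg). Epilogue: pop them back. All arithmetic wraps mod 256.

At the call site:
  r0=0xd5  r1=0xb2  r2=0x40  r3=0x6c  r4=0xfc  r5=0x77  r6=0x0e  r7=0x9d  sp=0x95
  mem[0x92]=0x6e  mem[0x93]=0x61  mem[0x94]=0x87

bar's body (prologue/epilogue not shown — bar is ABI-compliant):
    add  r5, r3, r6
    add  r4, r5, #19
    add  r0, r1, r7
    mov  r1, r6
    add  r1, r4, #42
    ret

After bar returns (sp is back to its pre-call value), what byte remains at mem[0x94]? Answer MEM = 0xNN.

MEM = 0xb2

prologue: push r1 → mem[0x94]=0xb2, sp=0x94
body[0] add  r5, r3, r6 → r5=0x7a
body[1] add  r4, r5, #19 → r4=0x8d
body[2] add  r0, r1, r7 → r0=0x4f
body[3] mov  r1, r6 → r1=0x0e
body[4] add  r1, r4, #42 → r1=0xb7
epilogue: pop r1=0xb2, sp=0x95
prologue pushed ['r1'] at ['0x94']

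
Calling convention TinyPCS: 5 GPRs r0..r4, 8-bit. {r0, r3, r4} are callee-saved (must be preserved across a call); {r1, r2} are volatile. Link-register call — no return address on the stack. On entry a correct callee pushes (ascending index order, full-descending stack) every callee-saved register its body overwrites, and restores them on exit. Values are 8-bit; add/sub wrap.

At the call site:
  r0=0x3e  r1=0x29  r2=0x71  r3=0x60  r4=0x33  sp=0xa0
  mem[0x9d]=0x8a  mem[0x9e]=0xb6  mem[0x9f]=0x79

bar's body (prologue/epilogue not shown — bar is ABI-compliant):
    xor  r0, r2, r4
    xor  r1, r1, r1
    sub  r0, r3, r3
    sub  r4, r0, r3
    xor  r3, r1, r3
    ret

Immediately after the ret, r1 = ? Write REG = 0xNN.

REG = 0x00

prologue: push r0 → mem[0x9f]=0x3e, sp=0x9f
prologue: push r3 → mem[0x9e]=0x60, sp=0x9e
prologue: push r4 → mem[0x9d]=0x33, sp=0x9d
body[0] xor  r0, r2, r4 → r0=0x42
body[1] xor  r1, r1, r1 → r1=0x00
body[2] sub  r0, r3, r3 → r0=0x00
body[3] sub  r4, r0, r3 → r4=0xa0
body[4] xor  r3, r1, r3 → r3=0x60
epilogue: pop r4=0x33, sp=0x9e
epilogue: pop r3=0x60, sp=0x9f
epilogue: pop r0=0x3e, sp=0xa0
r1 is caller-saved → body value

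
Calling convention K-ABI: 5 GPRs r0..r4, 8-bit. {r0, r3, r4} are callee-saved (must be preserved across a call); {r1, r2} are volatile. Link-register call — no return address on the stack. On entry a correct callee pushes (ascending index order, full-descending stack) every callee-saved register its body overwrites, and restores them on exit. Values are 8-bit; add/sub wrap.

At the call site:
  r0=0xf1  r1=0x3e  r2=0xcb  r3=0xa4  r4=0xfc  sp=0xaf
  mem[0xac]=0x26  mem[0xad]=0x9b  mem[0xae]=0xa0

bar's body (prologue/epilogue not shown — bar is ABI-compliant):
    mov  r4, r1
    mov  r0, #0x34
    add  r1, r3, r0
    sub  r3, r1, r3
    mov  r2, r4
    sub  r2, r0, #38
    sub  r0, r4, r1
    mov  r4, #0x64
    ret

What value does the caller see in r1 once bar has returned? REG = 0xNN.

prologue: push r0 → mem[0xae]=0xf1, sp=0xae
prologue: push r3 → mem[0xad]=0xa4, sp=0xad
prologue: push r4 → mem[0xac]=0xfc, sp=0xac
body[0] mov  r4, r1 → r4=0x3e
body[1] mov  r0, #0x34 → r0=0x34
body[2] add  r1, r3, r0 → r1=0xd8
body[3] sub  r3, r1, r3 → r3=0x34
body[4] mov  r2, r4 → r2=0x3e
body[5] sub  r2, r0, #38 → r2=0x0e
body[6] sub  r0, r4, r1 → r0=0x66
body[7] mov  r4, #0x64 → r4=0x64
epilogue: pop r4=0xfc, sp=0xad
epilogue: pop r3=0xa4, sp=0xae
epilogue: pop r0=0xf1, sp=0xaf
r1 is caller-saved → body value

REG = 0xd8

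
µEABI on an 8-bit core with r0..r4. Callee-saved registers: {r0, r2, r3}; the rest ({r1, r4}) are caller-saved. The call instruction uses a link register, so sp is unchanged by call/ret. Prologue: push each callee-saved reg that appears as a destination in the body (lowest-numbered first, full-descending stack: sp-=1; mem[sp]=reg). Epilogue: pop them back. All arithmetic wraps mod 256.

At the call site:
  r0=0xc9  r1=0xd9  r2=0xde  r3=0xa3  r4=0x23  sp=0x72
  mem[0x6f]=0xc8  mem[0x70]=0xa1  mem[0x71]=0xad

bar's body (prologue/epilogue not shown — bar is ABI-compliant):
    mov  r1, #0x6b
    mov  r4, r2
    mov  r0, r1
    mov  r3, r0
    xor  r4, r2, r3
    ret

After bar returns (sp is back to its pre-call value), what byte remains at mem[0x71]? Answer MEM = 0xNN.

prologue: push r0 → mem[0x71]=0xc9, sp=0x71
prologue: push r3 → mem[0x70]=0xa3, sp=0x70
body[0] mov  r1, #0x6b → r1=0x6b
body[1] mov  r4, r2 → r4=0xde
body[2] mov  r0, r1 → r0=0x6b
body[3] mov  r3, r0 → r3=0x6b
body[4] xor  r4, r2, r3 → r4=0xb5
epilogue: pop r3=0xa3, sp=0x71
epilogue: pop r0=0xc9, sp=0x72
prologue pushed ['r0', 'r3'] at ['0x71', '0x70']

MEM = 0xc9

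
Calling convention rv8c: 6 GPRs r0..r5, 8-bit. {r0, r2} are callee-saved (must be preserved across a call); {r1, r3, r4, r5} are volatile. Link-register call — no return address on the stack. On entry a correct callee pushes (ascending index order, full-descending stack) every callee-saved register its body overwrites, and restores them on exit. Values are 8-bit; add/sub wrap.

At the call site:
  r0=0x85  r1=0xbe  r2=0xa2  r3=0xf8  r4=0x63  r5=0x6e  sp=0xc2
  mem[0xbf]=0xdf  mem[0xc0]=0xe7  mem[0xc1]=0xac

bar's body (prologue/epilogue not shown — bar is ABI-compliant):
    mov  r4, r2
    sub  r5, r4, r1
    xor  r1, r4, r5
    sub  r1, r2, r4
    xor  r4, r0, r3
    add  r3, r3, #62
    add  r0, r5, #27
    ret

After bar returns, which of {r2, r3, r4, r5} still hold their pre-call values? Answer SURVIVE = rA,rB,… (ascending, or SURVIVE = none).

prologue: push r0 -> mem[0xc1]=0x85, sp=0xc1
body[0] mov  r4, r2 -> r4=0xa2
body[1] sub  r5, r4, r1 -> r5=0xe4
body[2] xor  r1, r4, r5 -> r1=0x46
body[3] sub  r1, r2, r4 -> r1=0x00
body[4] xor  r4, r0, r3 -> r4=0x7d
body[5] add  r3, r3, #62 -> r3=0x36
body[6] add  r0, r5, #27 -> r0=0xff
epilogue: pop r0=0x85, sp=0xc2
r2: callee-saved, written=False
r3: caller-saved, written=True
r4: caller-saved, written=True
r5: caller-saved, written=True

SURVIVE = r2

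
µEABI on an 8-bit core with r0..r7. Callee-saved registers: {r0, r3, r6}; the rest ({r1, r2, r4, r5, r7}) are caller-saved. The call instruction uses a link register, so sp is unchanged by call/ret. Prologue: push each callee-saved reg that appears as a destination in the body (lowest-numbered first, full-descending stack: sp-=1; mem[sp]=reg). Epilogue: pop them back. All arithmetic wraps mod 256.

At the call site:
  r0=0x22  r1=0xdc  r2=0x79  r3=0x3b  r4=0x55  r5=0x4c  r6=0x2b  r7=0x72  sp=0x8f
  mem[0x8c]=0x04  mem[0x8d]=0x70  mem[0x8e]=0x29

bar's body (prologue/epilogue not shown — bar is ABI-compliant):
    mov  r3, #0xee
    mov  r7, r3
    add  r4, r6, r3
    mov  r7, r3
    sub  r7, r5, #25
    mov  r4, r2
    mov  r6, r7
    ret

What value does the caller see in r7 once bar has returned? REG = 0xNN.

REG = 0x33

prologue: push r3 -> mem[0x8e]=0x3b, sp=0x8e
prologue: push r6 -> mem[0x8d]=0x2b, sp=0x8d
body[0] mov  r3, #0xee -> r3=0xee
body[1] mov  r7, r3 -> r7=0xee
body[2] add  r4, r6, r3 -> r4=0x19
body[3] mov  r7, r3 -> r7=0xee
body[4] sub  r7, r5, #25 -> r7=0x33
body[5] mov  r4, r2 -> r4=0x79
body[6] mov  r6, r7 -> r6=0x33
epilogue: pop r6=0x2b, sp=0x8e
epilogue: pop r3=0x3b, sp=0x8f
r7 is caller-saved -> body value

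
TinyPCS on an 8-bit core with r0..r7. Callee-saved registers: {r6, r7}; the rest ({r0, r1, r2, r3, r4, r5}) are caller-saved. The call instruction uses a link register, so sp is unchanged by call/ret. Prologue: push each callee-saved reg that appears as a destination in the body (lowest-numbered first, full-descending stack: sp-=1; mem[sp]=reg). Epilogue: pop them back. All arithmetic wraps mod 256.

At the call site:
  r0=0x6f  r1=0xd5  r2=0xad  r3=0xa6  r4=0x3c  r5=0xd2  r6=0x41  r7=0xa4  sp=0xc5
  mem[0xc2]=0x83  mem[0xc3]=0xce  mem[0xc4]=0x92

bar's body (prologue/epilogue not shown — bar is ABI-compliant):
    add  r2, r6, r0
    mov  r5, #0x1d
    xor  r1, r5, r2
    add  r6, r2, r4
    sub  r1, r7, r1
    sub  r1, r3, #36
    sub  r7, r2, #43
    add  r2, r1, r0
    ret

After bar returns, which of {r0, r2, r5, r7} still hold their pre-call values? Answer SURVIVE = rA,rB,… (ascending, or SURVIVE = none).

prologue: push r6 -> mem[0xc4]=0x41, sp=0xc4
prologue: push r7 -> mem[0xc3]=0xa4, sp=0xc3
body[0] add  r2, r6, r0 -> r2=0xb0
body[1] mov  r5, #0x1d -> r5=0x1d
body[2] xor  r1, r5, r2 -> r1=0xad
body[3] add  r6, r2, r4 -> r6=0xec
body[4] sub  r1, r7, r1 -> r1=0xf7
body[5] sub  r1, r3, #36 -> r1=0x82
body[6] sub  r7, r2, #43 -> r7=0x85
body[7] add  r2, r1, r0 -> r2=0xf1
epilogue: pop r7=0xa4, sp=0xc4
epilogue: pop r6=0x41, sp=0xc5
r0: caller-saved, written=False
r2: caller-saved, written=True
r5: caller-saved, written=True
r7: callee-saved, written=True

SURVIVE = r0,r7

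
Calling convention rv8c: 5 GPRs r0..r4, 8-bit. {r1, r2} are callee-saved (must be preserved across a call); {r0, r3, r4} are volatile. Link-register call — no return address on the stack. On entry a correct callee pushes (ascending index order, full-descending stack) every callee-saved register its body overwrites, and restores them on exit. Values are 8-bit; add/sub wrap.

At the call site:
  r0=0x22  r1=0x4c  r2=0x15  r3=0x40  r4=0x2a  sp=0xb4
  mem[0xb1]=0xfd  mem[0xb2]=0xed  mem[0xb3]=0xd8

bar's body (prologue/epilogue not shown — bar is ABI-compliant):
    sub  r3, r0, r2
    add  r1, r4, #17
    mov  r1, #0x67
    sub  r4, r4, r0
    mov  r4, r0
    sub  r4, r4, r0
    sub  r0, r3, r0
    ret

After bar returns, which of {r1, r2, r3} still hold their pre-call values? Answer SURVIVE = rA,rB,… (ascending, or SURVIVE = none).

prologue: push r1 → mem[0xb3]=0x4c, sp=0xb3
body[0] sub  r3, r0, r2 → r3=0x0d
body[1] add  r1, r4, #17 → r1=0x3b
body[2] mov  r1, #0x67 → r1=0x67
body[3] sub  r4, r4, r0 → r4=0x08
body[4] mov  r4, r0 → r4=0x22
body[5] sub  r4, r4, r0 → r4=0x00
body[6] sub  r0, r3, r0 → r0=0xeb
epilogue: pop r1=0x4c, sp=0xb4
r1: callee-saved, written=True
r2: callee-saved, written=False
r3: caller-saved, written=True

SURVIVE = r1,r2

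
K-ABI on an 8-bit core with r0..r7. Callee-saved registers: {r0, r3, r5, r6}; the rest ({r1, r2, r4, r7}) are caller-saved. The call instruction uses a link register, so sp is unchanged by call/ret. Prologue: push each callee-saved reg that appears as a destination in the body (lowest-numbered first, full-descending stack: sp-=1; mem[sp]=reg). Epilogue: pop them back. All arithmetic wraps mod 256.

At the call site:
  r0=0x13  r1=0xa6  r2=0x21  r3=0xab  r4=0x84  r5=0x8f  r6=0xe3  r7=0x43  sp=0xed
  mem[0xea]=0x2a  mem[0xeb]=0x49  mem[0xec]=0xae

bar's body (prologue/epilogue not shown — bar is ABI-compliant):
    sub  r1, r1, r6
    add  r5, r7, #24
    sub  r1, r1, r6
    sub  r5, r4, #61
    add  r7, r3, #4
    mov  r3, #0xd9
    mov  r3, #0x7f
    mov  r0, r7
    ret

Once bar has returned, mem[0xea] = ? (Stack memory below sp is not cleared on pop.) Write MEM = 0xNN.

MEM = 0x8f

prologue: push r0 -> mem[0xec]=0x13, sp=0xec
prologue: push r3 -> mem[0xeb]=0xab, sp=0xeb
prologue: push r5 -> mem[0xea]=0x8f, sp=0xea
body[0] sub  r1, r1, r6 -> r1=0xc3
body[1] add  r5, r7, #24 -> r5=0x5b
body[2] sub  r1, r1, r6 -> r1=0xe0
body[3] sub  r5, r4, #61 -> r5=0x47
body[4] add  r7, r3, #4 -> r7=0xaf
body[5] mov  r3, #0xd9 -> r3=0xd9
body[6] mov  r3, #0x7f -> r3=0x7f
body[7] mov  r0, r7 -> r0=0xaf
epilogue: pop r5=0x8f, sp=0xeb
epilogue: pop r3=0xab, sp=0xec
epilogue: pop r0=0x13, sp=0xed
prologue pushed ['r0', 'r3', 'r5'] at ['0xec', '0xeb', '0xea']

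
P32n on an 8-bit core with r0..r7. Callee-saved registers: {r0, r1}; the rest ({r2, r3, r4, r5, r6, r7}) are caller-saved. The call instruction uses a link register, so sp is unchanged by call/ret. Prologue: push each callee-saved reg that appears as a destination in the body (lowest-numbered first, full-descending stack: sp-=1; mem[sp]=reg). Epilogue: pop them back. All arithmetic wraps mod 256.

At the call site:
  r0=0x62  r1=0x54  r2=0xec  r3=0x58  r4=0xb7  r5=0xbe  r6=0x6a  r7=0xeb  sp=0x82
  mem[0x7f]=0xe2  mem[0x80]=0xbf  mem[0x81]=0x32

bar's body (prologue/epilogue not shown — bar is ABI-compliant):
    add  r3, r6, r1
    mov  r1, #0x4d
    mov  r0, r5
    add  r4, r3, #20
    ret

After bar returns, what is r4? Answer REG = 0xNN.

prologue: push r0 → mem[0x81]=0x62, sp=0x81
prologue: push r1 → mem[0x80]=0x54, sp=0x80
body[0] add  r3, r6, r1 → r3=0xbe
body[1] mov  r1, #0x4d → r1=0x4d
body[2] mov  r0, r5 → r0=0xbe
body[3] add  r4, r3, #20 → r4=0xd2
epilogue: pop r1=0x54, sp=0x81
epilogue: pop r0=0x62, sp=0x82
r4 is caller-saved → body value

REG = 0xd2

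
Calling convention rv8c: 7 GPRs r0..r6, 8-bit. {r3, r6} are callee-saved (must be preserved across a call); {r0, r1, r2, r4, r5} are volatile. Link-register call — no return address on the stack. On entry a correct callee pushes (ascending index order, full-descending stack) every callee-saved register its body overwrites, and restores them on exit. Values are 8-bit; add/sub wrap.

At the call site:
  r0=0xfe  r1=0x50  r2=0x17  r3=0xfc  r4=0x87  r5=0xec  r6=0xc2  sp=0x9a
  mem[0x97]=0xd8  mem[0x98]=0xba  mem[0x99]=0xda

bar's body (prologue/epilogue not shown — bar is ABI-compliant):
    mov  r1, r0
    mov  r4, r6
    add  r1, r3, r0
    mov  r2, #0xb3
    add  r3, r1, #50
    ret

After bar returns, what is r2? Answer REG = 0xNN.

REG = 0xb3

prologue: push r3 → mem[0x99]=0xfc, sp=0x99
body[0] mov  r1, r0 → r1=0xfe
body[1] mov  r4, r6 → r4=0xc2
body[2] add  r1, r3, r0 → r1=0xfa
body[3] mov  r2, #0xb3 → r2=0xb3
body[4] add  r3, r1, #50 → r3=0x2c
epilogue: pop r3=0xfc, sp=0x9a
r2 is caller-saved → body value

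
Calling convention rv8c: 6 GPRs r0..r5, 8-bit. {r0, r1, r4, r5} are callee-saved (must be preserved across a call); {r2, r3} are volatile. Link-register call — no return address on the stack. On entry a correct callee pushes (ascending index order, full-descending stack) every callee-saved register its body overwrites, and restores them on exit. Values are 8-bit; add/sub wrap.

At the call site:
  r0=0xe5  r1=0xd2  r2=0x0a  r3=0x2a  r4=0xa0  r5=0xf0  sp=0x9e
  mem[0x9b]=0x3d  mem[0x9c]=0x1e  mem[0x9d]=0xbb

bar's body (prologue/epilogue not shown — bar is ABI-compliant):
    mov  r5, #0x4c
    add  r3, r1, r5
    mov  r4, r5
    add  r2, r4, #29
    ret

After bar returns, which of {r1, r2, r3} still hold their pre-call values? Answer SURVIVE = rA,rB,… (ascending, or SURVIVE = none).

prologue: push r4 → mem[0x9d]=0xa0, sp=0x9d
prologue: push r5 → mem[0x9c]=0xf0, sp=0x9c
body[0] mov  r5, #0x4c → r5=0x4c
body[1] add  r3, r1, r5 → r3=0x1e
body[2] mov  r4, r5 → r4=0x4c
body[3] add  r2, r4, #29 → r2=0x69
epilogue: pop r5=0xf0, sp=0x9d
epilogue: pop r4=0xa0, sp=0x9e
r1: callee-saved, written=False
r2: caller-saved, written=True
r3: caller-saved, written=True

SURVIVE = r1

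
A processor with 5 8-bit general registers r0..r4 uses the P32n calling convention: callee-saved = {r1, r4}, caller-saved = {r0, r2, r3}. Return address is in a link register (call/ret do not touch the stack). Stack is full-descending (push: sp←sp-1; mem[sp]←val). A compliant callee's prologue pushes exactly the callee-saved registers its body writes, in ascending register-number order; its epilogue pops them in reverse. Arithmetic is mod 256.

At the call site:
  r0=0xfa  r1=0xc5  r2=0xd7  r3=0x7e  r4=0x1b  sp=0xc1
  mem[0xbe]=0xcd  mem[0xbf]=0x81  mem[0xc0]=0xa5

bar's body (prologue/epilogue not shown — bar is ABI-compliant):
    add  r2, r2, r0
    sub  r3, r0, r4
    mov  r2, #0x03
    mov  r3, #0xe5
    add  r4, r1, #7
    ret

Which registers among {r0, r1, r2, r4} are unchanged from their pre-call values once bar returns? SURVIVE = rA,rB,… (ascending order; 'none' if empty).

SURVIVE = r0,r1,r4

prologue: push r4 -> mem[0xc0]=0x1b, sp=0xc0
body[0] add  r2, r2, r0 -> r2=0xd1
body[1] sub  r3, r0, r4 -> r3=0xdf
body[2] mov  r2, #0x03 -> r2=0x03
body[3] mov  r3, #0xe5 -> r3=0xe5
body[4] add  r4, r1, #7 -> r4=0xcc
epilogue: pop r4=0x1b, sp=0xc1
r0: caller-saved, written=False
r1: callee-saved, written=False
r2: caller-saved, written=True
r4: callee-saved, written=True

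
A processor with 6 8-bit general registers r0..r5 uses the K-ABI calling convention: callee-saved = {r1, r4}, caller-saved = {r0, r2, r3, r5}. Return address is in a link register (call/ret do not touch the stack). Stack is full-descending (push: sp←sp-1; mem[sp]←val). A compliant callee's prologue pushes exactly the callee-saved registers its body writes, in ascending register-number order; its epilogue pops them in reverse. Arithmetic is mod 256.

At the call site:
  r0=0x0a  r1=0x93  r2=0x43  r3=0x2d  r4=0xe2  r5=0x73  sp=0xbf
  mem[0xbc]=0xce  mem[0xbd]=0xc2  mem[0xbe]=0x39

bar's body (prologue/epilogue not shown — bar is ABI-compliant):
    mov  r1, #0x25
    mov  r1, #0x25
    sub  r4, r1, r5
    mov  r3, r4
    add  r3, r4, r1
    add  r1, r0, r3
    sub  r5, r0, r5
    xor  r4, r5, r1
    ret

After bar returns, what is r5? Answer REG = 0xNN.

REG = 0x97

prologue: push r1 -> mem[0xbe]=0x93, sp=0xbe
prologue: push r4 -> mem[0xbd]=0xe2, sp=0xbd
body[0] mov  r1, #0x25 -> r1=0x25
body[1] mov  r1, #0x25 -> r1=0x25
body[2] sub  r4, r1, r5 -> r4=0xb2
body[3] mov  r3, r4 -> r3=0xb2
body[4] add  r3, r4, r1 -> r3=0xd7
body[5] add  r1, r0, r3 -> r1=0xe1
body[6] sub  r5, r0, r5 -> r5=0x97
body[7] xor  r4, r5, r1 -> r4=0x76
epilogue: pop r4=0xe2, sp=0xbe
epilogue: pop r1=0x93, sp=0xbf
r5 is caller-saved -> body value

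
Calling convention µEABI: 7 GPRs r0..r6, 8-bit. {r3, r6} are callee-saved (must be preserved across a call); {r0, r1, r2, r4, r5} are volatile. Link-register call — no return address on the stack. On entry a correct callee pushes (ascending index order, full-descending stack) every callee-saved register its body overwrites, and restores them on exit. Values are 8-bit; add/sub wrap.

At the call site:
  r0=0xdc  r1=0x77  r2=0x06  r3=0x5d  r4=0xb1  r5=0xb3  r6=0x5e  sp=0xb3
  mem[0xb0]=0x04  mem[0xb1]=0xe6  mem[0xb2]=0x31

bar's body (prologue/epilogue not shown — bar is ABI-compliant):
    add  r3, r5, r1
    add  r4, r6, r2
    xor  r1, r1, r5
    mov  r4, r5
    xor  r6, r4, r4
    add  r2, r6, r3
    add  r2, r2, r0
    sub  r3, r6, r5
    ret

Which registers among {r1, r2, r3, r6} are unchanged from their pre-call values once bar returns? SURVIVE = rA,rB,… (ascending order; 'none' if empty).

SURVIVE = r2,r3,r6

prologue: push r3 → mem[0xb2]=0x5d, sp=0xb2
prologue: push r6 → mem[0xb1]=0x5e, sp=0xb1
body[0] add  r3, r5, r1 → r3=0x2a
body[1] add  r4, r6, r2 → r4=0x64
body[2] xor  r1, r1, r5 → r1=0xc4
body[3] mov  r4, r5 → r4=0xb3
body[4] xor  r6, r4, r4 → r6=0x00
body[5] add  r2, r6, r3 → r2=0x2a
body[6] add  r2, r2, r0 → r2=0x06
body[7] sub  r3, r6, r5 → r3=0x4d
epilogue: pop r6=0x5e, sp=0xb2
epilogue: pop r3=0x5d, sp=0xb3
r1: caller-saved, written=True
r2: caller-saved, written=True
r3: callee-saved, written=True
r6: callee-saved, written=True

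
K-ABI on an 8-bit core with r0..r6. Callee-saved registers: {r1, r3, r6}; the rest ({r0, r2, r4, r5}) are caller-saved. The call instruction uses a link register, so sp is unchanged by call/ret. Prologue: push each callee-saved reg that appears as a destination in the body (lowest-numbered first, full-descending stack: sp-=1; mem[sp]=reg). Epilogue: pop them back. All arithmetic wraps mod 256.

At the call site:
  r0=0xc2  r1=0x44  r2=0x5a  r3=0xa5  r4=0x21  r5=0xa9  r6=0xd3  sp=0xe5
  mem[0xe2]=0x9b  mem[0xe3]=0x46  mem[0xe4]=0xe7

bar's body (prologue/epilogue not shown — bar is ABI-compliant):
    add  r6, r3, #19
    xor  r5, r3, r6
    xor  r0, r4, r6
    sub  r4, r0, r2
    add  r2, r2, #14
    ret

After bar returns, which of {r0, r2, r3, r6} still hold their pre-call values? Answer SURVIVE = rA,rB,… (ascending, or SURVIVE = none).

prologue: push r6 → mem[0xe4]=0xd3, sp=0xe4
body[0] add  r6, r3, #19 → r6=0xb8
body[1] xor  r5, r3, r6 → r5=0x1d
body[2] xor  r0, r4, r6 → r0=0x99
body[3] sub  r4, r0, r2 → r4=0x3f
body[4] add  r2, r2, #14 → r2=0x68
epilogue: pop r6=0xd3, sp=0xe5
r0: caller-saved, written=True
r2: caller-saved, written=True
r3: callee-saved, written=False
r6: callee-saved, written=True

SURVIVE = r3,r6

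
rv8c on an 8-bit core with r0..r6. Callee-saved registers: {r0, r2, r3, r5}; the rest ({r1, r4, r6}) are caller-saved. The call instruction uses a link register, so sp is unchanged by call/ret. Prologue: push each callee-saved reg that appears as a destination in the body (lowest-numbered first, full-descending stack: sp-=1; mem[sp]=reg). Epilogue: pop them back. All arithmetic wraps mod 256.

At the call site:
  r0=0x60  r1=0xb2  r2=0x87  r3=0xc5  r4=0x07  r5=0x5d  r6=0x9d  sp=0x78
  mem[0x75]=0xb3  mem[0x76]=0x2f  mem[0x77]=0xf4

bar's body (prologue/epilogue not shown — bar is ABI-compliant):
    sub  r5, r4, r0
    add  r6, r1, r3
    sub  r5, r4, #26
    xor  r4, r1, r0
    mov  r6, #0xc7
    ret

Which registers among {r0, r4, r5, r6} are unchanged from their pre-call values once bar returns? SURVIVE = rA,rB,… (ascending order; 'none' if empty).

prologue: push r5 -> mem[0x77]=0x5d, sp=0x77
body[0] sub  r5, r4, r0 -> r5=0xa7
body[1] add  r6, r1, r3 -> r6=0x77
body[2] sub  r5, r4, #26 -> r5=0xed
body[3] xor  r4, r1, r0 -> r4=0xd2
body[4] mov  r6, #0xc7 -> r6=0xc7
epilogue: pop r5=0x5d, sp=0x78
r0: callee-saved, written=False
r4: caller-saved, written=True
r5: callee-saved, written=True
r6: caller-saved, written=True

SURVIVE = r0,r5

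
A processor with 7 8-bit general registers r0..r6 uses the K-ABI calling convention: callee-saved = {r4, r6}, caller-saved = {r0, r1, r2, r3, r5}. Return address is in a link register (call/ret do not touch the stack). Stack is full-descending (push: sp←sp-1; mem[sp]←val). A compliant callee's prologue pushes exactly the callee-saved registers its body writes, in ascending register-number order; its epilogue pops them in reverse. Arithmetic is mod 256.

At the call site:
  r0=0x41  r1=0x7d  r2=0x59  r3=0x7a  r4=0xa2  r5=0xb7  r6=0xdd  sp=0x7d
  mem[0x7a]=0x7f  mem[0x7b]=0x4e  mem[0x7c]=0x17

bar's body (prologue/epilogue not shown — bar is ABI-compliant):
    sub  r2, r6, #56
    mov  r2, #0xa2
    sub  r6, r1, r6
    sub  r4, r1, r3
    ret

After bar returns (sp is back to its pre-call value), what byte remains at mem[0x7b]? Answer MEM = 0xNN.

prologue: push r4 → mem[0x7c]=0xa2, sp=0x7c
prologue: push r6 → mem[0x7b]=0xdd, sp=0x7b
body[0] sub  r2, r6, #56 → r2=0xa5
body[1] mov  r2, #0xa2 → r2=0xa2
body[2] sub  r6, r1, r6 → r6=0xa0
body[3] sub  r4, r1, r3 → r4=0x03
epilogue: pop r6=0xdd, sp=0x7c
epilogue: pop r4=0xa2, sp=0x7d
prologue pushed ['r4', 'r6'] at ['0x7c', '0x7b']

MEM = 0xdd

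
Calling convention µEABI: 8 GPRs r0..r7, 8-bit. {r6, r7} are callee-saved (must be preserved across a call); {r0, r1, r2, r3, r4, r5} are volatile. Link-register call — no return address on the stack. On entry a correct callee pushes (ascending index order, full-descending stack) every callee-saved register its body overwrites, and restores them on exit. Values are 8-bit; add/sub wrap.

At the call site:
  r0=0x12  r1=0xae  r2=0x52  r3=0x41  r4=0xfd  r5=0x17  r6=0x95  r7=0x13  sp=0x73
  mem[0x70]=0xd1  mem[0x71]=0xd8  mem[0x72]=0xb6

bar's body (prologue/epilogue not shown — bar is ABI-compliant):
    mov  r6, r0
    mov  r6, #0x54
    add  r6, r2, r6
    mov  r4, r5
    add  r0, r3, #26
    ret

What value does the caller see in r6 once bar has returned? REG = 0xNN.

prologue: push r6 -> mem[0x72]=0x95, sp=0x72
body[0] mov  r6, r0 -> r6=0x12
body[1] mov  r6, #0x54 -> r6=0x54
body[2] add  r6, r2, r6 -> r6=0xa6
body[3] mov  r4, r5 -> r4=0x17
body[4] add  r0, r3, #26 -> r0=0x5b
epilogue: pop r6=0x95, sp=0x73
r6 is callee-saved -> restored

REG = 0x95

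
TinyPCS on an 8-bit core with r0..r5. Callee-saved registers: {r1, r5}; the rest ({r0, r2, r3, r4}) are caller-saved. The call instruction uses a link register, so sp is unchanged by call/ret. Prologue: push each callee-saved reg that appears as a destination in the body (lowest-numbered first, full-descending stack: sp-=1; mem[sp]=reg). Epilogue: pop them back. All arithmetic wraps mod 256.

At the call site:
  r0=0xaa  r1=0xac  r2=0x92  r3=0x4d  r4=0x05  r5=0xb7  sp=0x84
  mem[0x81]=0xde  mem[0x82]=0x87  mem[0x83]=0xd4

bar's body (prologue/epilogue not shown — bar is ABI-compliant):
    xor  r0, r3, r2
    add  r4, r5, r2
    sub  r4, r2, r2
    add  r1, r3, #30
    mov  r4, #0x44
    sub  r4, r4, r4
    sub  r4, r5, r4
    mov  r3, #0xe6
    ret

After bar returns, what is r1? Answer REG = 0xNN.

prologue: push r1 -> mem[0x83]=0xac, sp=0x83
body[0] xor  r0, r3, r2 -> r0=0xdf
body[1] add  r4, r5, r2 -> r4=0x49
body[2] sub  r4, r2, r2 -> r4=0x00
body[3] add  r1, r3, #30 -> r1=0x6b
body[4] mov  r4, #0x44 -> r4=0x44
body[5] sub  r4, r4, r4 -> r4=0x00
body[6] sub  r4, r5, r4 -> r4=0xb7
body[7] mov  r3, #0xe6 -> r3=0xe6
epilogue: pop r1=0xac, sp=0x84
r1 is callee-saved -> restored

REG = 0xac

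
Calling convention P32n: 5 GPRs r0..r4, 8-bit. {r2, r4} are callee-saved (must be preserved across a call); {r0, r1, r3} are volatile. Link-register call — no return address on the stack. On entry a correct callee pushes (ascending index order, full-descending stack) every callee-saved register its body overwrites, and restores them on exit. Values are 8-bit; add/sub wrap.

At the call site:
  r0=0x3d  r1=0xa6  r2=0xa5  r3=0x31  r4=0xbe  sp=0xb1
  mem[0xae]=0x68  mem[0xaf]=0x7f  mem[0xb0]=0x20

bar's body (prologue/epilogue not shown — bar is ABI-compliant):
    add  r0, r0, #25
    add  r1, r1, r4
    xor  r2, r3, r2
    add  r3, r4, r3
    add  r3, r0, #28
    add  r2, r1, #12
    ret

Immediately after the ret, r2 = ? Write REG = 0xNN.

prologue: push r2 -> mem[0xb0]=0xa5, sp=0xb0
body[0] add  r0, r0, #25 -> r0=0x56
body[1] add  r1, r1, r4 -> r1=0x64
body[2] xor  r2, r3, r2 -> r2=0x94
body[3] add  r3, r4, r3 -> r3=0xef
body[4] add  r3, r0, #28 -> r3=0x72
body[5] add  r2, r1, #12 -> r2=0x70
epilogue: pop r2=0xa5, sp=0xb1
r2 is callee-saved -> restored

REG = 0xa5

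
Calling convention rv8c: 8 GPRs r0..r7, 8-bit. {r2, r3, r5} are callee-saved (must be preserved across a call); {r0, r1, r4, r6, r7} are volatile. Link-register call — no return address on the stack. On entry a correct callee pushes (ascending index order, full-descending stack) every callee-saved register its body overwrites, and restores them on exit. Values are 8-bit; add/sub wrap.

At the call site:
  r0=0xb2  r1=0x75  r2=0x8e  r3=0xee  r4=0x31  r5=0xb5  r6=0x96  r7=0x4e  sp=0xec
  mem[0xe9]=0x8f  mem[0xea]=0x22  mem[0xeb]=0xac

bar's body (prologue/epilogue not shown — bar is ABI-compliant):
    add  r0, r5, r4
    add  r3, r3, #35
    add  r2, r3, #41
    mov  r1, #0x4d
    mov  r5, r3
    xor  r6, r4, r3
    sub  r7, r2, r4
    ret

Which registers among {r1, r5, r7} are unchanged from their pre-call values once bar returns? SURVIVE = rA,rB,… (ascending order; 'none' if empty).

prologue: push r2 → mem[0xeb]=0x8e, sp=0xeb
prologue: push r3 → mem[0xea]=0xee, sp=0xea
prologue: push r5 → mem[0xe9]=0xb5, sp=0xe9
body[0] add  r0, r5, r4 → r0=0xe6
body[1] add  r3, r3, #35 → r3=0x11
body[2] add  r2, r3, #41 → r2=0x3a
body[3] mov  r1, #0x4d → r1=0x4d
body[4] mov  r5, r3 → r5=0x11
body[5] xor  r6, r4, r3 → r6=0x20
body[6] sub  r7, r2, r4 → r7=0x09
epilogue: pop r5=0xb5, sp=0xea
epilogue: pop r3=0xee, sp=0xeb
epilogue: pop r2=0x8e, sp=0xec
r1: caller-saved, written=True
r5: callee-saved, written=True
r7: caller-saved, written=True

SURVIVE = r5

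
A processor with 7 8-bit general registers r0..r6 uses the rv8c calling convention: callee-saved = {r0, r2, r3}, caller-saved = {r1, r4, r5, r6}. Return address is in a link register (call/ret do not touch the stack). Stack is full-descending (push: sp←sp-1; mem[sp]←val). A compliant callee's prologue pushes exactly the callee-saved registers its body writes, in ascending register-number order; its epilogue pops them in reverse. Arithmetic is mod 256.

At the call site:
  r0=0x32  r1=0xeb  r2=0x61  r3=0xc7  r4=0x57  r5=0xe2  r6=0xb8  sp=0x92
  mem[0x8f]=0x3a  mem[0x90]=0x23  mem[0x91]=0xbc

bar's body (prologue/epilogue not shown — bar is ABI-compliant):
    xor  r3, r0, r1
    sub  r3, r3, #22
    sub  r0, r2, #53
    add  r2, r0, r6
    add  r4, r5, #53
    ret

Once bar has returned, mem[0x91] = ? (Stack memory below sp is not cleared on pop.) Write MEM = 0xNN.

MEM = 0x32

prologue: push r0 → mem[0x91]=0x32, sp=0x91
prologue: push r2 → mem[0x90]=0x61, sp=0x90
prologue: push r3 → mem[0x8f]=0xc7, sp=0x8f
body[0] xor  r3, r0, r1 → r3=0xd9
body[1] sub  r3, r3, #22 → r3=0xc3
body[2] sub  r0, r2, #53 → r0=0x2c
body[3] add  r2, r0, r6 → r2=0xe4
body[4] add  r4, r5, #53 → r4=0x17
epilogue: pop r3=0xc7, sp=0x90
epilogue: pop r2=0x61, sp=0x91
epilogue: pop r0=0x32, sp=0x92
prologue pushed ['r0', 'r2', 'r3'] at ['0x91', '0x90', '0x8f']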